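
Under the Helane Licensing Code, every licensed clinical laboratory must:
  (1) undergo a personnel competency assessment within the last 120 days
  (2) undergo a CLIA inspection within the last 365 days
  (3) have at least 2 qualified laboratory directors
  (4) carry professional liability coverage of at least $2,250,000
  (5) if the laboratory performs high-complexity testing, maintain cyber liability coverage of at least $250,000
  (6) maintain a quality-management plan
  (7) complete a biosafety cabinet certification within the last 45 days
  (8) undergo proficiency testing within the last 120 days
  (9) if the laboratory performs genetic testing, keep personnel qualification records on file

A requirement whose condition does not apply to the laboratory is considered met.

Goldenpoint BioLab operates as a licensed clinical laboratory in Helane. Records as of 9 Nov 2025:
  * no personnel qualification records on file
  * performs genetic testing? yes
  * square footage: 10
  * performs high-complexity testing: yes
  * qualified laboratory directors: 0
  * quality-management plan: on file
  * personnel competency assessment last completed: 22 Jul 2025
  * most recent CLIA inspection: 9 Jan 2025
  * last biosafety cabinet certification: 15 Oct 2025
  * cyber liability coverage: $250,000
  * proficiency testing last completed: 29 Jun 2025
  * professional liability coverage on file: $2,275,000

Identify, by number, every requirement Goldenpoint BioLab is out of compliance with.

1. personnel competency assessment 110 days ago vs limit 120 → met
2. CLIA inspection 304 days ago vs limit 365 → met
3. qualified laboratory directors 0 < 2 → not met
4. professional liability coverage $2,275,000 ≥ $2,250,000 → met
5. condition 'performs high-complexity testing' holds; cyber liability coverage $250,000 ≥ $250,000 → met
6. quality-management plan present → met
7. biosafety cabinet certification 25 days ago vs limit 45 → met
8. proficiency testing 133 days ago vs limit 120 → not met
9. condition 'performs genetic testing' holds; personnel qualification records absent → not met
Not met: 3, 8, 9

3, 8, 9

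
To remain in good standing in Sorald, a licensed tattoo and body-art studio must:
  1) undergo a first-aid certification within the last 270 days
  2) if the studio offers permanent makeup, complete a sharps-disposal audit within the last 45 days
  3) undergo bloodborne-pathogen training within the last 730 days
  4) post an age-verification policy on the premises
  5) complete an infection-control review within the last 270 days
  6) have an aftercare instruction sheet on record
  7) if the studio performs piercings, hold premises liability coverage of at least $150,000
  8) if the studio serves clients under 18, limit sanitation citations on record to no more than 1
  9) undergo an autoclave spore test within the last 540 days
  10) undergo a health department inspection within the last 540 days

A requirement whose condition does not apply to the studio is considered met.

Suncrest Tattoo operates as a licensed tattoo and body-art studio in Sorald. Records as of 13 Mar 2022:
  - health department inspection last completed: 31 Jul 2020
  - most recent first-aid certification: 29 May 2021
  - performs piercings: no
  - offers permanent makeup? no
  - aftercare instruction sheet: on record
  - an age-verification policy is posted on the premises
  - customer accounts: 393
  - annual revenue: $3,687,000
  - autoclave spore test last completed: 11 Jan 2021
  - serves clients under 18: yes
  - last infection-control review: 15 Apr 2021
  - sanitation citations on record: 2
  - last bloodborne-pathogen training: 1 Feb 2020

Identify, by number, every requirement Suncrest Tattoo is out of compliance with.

1, 3, 5, 8, 10

1. first-aid certification 288 days ago vs limit 270 → not met
2. condition 'offers permanent makeup' does not hold → requirement n/a → met
3. bloodborne-pathogen training 771 days ago vs limit 730 → not met
4. age-verification policy present → met
5. infection-control review 332 days ago vs limit 270 → not met
6. aftercare instruction sheet present → met
7. condition 'performs piercings' does not hold → requirement n/a → met
8. condition 'serves clients under 18' holds; sanitation citations on record 2 > 1 → not met
9. autoclave spore test 426 days ago vs limit 540 → met
10. health department inspection 590 days ago vs limit 540 → not met
Not met: 1, 3, 5, 8, 10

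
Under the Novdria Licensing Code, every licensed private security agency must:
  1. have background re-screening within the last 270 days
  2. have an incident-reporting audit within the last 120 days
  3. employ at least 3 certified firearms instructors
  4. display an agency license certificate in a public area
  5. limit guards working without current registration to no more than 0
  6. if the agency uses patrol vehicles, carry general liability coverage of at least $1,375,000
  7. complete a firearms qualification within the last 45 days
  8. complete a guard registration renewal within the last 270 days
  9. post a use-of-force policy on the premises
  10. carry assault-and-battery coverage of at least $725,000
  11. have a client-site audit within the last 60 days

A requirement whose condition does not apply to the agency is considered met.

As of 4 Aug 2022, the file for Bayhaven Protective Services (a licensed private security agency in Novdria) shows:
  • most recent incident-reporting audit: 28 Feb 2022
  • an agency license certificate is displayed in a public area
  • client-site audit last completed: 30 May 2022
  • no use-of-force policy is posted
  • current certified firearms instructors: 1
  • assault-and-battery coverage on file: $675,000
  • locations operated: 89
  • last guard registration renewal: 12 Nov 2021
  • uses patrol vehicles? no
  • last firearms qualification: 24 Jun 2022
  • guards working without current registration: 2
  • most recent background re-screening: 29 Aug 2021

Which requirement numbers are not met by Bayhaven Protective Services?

1. background re-screening 340 days ago vs limit 270 → not met
2. incident-reporting audit 157 days ago vs limit 120 → not met
3. certified firearms instructors 1 < 3 → not met
4. agency license certificate present → met
5. guards working without current registration 2 > 0 → not met
6. condition 'uses patrol vehicles' does not hold → requirement n/a → met
7. firearms qualification 41 days ago vs limit 45 → met
8. guard registration renewal 265 days ago vs limit 270 → met
9. use-of-force policy absent → not met
10. assault-and-battery coverage $675,000 < $725,000 → not met
11. client-site audit 66 days ago vs limit 60 → not met
Not met: 1, 2, 3, 5, 9, 10, 11

1, 2, 3, 5, 9, 10, 11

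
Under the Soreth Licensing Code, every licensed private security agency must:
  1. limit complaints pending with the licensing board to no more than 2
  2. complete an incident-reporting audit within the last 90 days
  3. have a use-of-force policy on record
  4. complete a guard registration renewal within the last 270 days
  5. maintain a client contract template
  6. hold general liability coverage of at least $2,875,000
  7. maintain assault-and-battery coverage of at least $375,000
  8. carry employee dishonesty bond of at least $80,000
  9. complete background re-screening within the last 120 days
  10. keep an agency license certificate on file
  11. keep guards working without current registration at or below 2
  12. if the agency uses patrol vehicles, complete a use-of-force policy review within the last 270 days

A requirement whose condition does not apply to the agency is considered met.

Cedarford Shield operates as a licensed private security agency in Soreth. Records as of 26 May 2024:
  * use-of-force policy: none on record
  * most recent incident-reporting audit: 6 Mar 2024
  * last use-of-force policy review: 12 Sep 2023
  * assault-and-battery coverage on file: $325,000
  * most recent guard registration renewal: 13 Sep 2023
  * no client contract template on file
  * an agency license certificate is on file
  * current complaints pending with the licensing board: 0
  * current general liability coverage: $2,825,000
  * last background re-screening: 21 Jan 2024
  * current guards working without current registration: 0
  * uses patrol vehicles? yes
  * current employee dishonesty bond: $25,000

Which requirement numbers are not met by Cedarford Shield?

1. complaints pending with the licensing board 0 ≤ 2 → met
2. incident-reporting audit 81 days ago vs limit 90 → met
3. use-of-force policy absent → not met
4. guard registration renewal 256 days ago vs limit 270 → met
5. client contract template absent → not met
6. general liability coverage $2,825,000 < $2,875,000 → not met
7. assault-and-battery coverage $325,000 < $375,000 → not met
8. employee dishonesty bond $25,000 < $80,000 → not met
9. background re-screening 126 days ago vs limit 120 → not met
10. agency license certificate present → met
11. guards working without current registration 0 ≤ 2 → met
12. condition 'uses patrol vehicles' holds; use-of-force policy review 257 days ago vs limit 270 → met
Not met: 3, 5, 6, 7, 8, 9

3, 5, 6, 7, 8, 9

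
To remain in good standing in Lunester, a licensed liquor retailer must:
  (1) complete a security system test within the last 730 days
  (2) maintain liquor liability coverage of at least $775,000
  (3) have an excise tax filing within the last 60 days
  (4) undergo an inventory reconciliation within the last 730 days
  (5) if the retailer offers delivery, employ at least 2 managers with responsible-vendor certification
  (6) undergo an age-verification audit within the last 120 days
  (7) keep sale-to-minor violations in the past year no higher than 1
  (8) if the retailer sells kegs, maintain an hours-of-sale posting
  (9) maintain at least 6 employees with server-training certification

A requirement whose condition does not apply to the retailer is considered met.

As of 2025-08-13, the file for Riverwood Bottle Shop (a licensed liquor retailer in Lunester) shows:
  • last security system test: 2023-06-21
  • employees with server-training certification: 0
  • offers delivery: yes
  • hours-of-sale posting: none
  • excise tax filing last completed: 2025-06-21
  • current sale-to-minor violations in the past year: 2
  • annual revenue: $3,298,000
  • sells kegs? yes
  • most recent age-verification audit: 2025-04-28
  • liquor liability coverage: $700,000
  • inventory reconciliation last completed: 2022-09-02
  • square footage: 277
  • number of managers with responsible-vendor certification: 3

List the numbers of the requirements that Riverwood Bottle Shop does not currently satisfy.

1, 2, 4, 7, 8, 9

1. security system test 784 days ago vs limit 730 → not met
2. liquor liability coverage $700,000 < $775,000 → not met
3. excise tax filing 53 days ago vs limit 60 → met
4. inventory reconciliation 1076 days ago vs limit 730 → not met
5. condition 'offers delivery' holds; managers with responsible-vendor certification 3 ≥ 2 → met
6. age-verification audit 107 days ago vs limit 120 → met
7. sale-to-minor violations in the past year 2 > 1 → not met
8. condition 'sells kegs' holds; hours-of-sale posting absent → not met
9. employees with server-training certification 0 < 6 → not met
Not met: 1, 2, 4, 7, 8, 9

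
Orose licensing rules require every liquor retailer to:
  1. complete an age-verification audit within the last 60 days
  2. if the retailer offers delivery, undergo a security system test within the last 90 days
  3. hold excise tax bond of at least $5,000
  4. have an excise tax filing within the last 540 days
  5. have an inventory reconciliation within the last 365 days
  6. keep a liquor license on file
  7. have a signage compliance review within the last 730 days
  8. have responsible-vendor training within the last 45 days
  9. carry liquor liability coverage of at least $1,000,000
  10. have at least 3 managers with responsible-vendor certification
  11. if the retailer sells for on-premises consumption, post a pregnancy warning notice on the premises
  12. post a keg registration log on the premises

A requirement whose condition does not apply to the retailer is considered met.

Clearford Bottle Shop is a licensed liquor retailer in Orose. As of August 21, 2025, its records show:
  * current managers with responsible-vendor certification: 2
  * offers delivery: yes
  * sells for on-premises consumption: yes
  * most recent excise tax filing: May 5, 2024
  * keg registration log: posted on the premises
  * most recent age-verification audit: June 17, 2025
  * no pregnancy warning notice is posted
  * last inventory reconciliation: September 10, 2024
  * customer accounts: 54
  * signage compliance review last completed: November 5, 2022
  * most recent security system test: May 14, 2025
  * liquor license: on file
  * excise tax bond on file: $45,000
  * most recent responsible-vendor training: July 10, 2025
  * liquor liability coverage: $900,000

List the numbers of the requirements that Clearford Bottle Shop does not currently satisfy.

1, 2, 7, 9, 10, 11

1. age-verification audit 65 days ago vs limit 60 → not met
2. condition 'offers delivery' holds; security system test 99 days ago vs limit 90 → not met
3. excise tax bond $45,000 ≥ $5,000 → met
4. excise tax filing 473 days ago vs limit 540 → met
5. inventory reconciliation 345 days ago vs limit 365 → met
6. liquor license present → met
7. signage compliance review 1020 days ago vs limit 730 → not met
8. responsible-vendor training 42 days ago vs limit 45 → met
9. liquor liability coverage $900,000 < $1,000,000 → not met
10. managers with responsible-vendor certification 2 < 3 → not met
11. condition 'sells for on-premises consumption' holds; pregnancy warning notice absent → not met
12. keg registration log present → met
Not met: 1, 2, 7, 9, 10, 11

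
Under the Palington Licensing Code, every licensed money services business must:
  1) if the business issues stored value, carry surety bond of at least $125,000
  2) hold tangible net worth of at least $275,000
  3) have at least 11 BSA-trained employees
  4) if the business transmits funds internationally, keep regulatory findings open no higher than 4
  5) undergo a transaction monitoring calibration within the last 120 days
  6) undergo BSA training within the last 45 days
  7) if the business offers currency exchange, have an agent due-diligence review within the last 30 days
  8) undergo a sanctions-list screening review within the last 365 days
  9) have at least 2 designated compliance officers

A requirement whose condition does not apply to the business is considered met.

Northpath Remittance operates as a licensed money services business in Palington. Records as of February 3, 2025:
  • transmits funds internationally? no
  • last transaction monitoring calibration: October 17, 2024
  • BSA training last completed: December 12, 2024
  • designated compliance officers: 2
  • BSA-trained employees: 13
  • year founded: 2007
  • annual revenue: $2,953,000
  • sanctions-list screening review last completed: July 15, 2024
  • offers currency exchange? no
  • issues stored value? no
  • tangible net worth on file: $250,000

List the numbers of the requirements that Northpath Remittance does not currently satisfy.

1. condition 'issues stored value' does not hold → requirement n/a → met
2. tangible net worth $250,000 < $275,000 → not met
3. BSA-trained employees 13 ≥ 11 → met
4. condition 'transmits funds internationally' does not hold → requirement n/a → met
5. transaction monitoring calibration 109 days ago vs limit 120 → met
6. BSA training 53 days ago vs limit 45 → not met
7. condition 'offers currency exchange' does not hold → requirement n/a → met
8. sanctions-list screening review 203 days ago vs limit 365 → met
9. designated compliance officers 2 ≥ 2 → met
Not met: 2, 6

2, 6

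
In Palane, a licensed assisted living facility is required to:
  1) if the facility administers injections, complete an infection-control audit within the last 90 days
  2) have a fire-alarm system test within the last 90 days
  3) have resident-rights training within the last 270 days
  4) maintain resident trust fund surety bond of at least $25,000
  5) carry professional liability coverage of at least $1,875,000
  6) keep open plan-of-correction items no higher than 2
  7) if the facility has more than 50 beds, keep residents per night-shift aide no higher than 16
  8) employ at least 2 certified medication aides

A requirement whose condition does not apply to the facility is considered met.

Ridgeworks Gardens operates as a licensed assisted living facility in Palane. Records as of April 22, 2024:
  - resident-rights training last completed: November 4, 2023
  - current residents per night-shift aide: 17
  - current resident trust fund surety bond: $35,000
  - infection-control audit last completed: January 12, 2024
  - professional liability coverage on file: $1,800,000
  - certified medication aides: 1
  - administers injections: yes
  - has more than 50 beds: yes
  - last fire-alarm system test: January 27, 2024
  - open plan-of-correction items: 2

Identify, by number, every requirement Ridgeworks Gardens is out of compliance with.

1, 5, 7, 8

1. condition 'administers injections' holds; infection-control audit 101 days ago vs limit 90 → not met
2. fire-alarm system test 86 days ago vs limit 90 → met
3. resident-rights training 170 days ago vs limit 270 → met
4. resident trust fund surety bond $35,000 ≥ $25,000 → met
5. professional liability coverage $1,800,000 < $1,875,000 → not met
6. open plan-of-correction items 2 ≤ 2 → met
7. condition 'has more than 50 beds' holds; residents per night-shift aide 17 > 16 → not met
8. certified medication aides 1 < 2 → not met
Not met: 1, 5, 7, 8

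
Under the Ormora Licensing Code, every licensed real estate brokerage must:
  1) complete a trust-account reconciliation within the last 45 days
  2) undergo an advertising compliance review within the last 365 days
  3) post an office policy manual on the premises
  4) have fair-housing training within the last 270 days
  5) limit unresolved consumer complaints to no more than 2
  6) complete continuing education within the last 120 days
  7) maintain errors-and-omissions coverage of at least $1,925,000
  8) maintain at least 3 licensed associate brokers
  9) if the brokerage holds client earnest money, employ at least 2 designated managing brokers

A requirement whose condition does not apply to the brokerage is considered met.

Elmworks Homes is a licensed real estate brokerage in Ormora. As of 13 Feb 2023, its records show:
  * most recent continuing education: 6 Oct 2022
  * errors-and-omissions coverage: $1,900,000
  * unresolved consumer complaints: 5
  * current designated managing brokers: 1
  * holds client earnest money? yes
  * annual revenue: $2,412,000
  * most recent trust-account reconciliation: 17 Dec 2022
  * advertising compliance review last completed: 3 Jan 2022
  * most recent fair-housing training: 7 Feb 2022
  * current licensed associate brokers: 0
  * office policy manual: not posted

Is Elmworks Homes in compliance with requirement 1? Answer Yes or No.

1. trust-account reconciliation 58 days ago vs limit 45 → not met

No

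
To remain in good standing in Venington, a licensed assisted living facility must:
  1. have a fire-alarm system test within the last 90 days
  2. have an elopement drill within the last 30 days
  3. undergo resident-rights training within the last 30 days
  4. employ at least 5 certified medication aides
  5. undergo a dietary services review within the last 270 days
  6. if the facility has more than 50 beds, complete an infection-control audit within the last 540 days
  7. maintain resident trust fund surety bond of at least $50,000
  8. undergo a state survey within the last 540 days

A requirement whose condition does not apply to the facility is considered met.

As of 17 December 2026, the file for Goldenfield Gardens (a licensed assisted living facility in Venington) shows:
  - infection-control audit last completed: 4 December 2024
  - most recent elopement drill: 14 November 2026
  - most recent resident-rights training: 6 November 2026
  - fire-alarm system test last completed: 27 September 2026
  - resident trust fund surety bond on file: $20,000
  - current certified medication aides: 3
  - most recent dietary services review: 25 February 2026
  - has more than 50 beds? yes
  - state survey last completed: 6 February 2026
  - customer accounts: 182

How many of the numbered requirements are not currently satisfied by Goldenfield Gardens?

1. fire-alarm system test 81 days ago vs limit 90 → met
2. elopement drill 33 days ago vs limit 30 → not met
3. resident-rights training 41 days ago vs limit 30 → not met
4. certified medication aides 3 < 5 → not met
5. dietary services review 295 days ago vs limit 270 → not met
6. condition 'has more than 50 beds' holds; infection-control audit 743 days ago vs limit 540 → not met
7. resident trust fund surety bond $20,000 < $50,000 → not met
8. state survey 314 days ago vs limit 540 → met
Not met: 6 of 8

6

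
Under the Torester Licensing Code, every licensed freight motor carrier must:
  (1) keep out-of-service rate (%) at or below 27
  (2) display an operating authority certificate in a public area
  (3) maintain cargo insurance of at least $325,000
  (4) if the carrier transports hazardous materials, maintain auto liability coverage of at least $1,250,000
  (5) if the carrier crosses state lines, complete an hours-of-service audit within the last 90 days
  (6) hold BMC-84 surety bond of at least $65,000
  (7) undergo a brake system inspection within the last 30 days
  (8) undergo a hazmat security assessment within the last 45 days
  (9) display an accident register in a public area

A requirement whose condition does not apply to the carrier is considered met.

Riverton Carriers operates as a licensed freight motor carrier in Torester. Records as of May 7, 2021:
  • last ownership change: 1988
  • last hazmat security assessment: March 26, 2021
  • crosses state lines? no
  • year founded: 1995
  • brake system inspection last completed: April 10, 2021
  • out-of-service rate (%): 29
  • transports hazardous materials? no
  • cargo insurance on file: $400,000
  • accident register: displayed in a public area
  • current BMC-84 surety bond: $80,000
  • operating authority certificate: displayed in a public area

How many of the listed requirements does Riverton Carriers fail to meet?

1

1. out-of-service rate (%) 29 > 27 → not met
2. operating authority certificate present → met
3. cargo insurance $400,000 ≥ $325,000 → met
4. condition 'transports hazardous materials' does not hold → requirement n/a → met
5. condition 'crosses state lines' does not hold → requirement n/a → met
6. BMC-84 surety bond $80,000 ≥ $65,000 → met
7. brake system inspection 27 days ago vs limit 30 → met
8. hazmat security assessment 42 days ago vs limit 45 → met
9. accident register present → met
Not met: 1 of 9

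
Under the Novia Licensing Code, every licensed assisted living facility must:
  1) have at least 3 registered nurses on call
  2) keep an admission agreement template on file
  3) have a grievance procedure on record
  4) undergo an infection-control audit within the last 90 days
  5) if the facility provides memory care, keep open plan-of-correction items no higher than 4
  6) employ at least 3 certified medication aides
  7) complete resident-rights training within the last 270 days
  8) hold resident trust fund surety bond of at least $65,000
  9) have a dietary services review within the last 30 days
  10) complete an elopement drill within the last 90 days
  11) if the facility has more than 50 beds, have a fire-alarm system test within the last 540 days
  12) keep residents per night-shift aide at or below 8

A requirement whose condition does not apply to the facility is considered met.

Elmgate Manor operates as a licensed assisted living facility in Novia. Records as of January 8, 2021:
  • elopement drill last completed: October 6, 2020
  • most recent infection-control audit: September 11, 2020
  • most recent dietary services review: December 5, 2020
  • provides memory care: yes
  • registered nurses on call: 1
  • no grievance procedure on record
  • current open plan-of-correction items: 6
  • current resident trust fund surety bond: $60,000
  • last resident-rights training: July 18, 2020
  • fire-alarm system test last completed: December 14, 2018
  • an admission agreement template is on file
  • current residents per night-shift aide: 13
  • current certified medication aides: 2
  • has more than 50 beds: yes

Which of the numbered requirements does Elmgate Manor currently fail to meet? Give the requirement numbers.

1, 3, 4, 5, 6, 8, 9, 10, 11, 12

1. registered nurses on call 1 < 3 → not met
2. admission agreement template present → met
3. grievance procedure absent → not met
4. infection-control audit 119 days ago vs limit 90 → not met
5. condition 'provides memory care' holds; open plan-of-correction items 6 > 4 → not met
6. certified medication aides 2 < 3 → not met
7. resident-rights training 174 days ago vs limit 270 → met
8. resident trust fund surety bond $60,000 < $65,000 → not met
9. dietary services review 34 days ago vs limit 30 → not met
10. elopement drill 94 days ago vs limit 90 → not met
11. condition 'has more than 50 beds' holds; fire-alarm system test 756 days ago vs limit 540 → not met
12. residents per night-shift aide 13 > 8 → not met
Not met: 1, 3, 4, 5, 6, 8, 9, 10, 11, 12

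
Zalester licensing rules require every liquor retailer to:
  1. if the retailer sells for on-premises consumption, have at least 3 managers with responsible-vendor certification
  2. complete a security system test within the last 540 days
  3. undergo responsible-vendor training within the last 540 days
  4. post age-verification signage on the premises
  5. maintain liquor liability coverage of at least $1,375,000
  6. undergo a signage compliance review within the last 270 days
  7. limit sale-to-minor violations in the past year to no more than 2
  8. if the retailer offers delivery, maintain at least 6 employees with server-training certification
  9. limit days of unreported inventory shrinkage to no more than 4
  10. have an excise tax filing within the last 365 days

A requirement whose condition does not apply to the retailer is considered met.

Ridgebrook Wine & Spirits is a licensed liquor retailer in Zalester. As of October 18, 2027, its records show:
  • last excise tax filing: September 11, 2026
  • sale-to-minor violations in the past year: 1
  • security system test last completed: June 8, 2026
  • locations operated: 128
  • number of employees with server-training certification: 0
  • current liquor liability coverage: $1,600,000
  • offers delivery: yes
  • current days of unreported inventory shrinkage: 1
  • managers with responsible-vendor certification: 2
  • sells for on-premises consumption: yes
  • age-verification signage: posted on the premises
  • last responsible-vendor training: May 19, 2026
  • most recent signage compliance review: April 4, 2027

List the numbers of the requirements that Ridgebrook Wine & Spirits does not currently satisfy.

1. condition 'sells for on-premises consumption' holds; managers with responsible-vendor certification 2 < 3 → not met
2. security system test 497 days ago vs limit 540 → met
3. responsible-vendor training 517 days ago vs limit 540 → met
4. age-verification signage present → met
5. liquor liability coverage $1,600,000 ≥ $1,375,000 → met
6. signage compliance review 197 days ago vs limit 270 → met
7. sale-to-minor violations in the past year 1 ≤ 2 → met
8. condition 'offers delivery' holds; employees with server-training certification 0 < 6 → not met
9. days of unreported inventory shrinkage 1 ≤ 4 → met
10. excise tax filing 402 days ago vs limit 365 → not met
Not met: 1, 8, 10

1, 8, 10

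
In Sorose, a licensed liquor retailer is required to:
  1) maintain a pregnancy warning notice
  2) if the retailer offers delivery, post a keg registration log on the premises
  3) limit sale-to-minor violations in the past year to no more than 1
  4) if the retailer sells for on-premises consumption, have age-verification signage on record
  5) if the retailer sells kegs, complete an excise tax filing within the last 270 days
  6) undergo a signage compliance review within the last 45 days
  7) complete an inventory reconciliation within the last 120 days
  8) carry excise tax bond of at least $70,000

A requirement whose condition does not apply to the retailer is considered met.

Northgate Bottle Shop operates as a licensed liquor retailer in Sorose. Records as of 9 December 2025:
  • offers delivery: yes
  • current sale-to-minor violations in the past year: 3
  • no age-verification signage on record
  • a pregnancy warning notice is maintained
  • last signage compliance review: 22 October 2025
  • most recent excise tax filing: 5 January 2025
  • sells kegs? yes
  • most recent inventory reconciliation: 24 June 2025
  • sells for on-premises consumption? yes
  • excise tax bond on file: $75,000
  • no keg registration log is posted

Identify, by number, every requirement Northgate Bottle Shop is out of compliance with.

2, 3, 4, 5, 6, 7

1. pregnancy warning notice present → met
2. condition 'offers delivery' holds; keg registration log absent → not met
3. sale-to-minor violations in the past year 3 > 1 → not met
4. condition 'sells for on-premises consumption' holds; age-verification signage absent → not met
5. condition 'sells kegs' holds; excise tax filing 338 days ago vs limit 270 → not met
6. signage compliance review 48 days ago vs limit 45 → not met
7. inventory reconciliation 168 days ago vs limit 120 → not met
8. excise tax bond $75,000 ≥ $70,000 → met
Not met: 2, 3, 4, 5, 6, 7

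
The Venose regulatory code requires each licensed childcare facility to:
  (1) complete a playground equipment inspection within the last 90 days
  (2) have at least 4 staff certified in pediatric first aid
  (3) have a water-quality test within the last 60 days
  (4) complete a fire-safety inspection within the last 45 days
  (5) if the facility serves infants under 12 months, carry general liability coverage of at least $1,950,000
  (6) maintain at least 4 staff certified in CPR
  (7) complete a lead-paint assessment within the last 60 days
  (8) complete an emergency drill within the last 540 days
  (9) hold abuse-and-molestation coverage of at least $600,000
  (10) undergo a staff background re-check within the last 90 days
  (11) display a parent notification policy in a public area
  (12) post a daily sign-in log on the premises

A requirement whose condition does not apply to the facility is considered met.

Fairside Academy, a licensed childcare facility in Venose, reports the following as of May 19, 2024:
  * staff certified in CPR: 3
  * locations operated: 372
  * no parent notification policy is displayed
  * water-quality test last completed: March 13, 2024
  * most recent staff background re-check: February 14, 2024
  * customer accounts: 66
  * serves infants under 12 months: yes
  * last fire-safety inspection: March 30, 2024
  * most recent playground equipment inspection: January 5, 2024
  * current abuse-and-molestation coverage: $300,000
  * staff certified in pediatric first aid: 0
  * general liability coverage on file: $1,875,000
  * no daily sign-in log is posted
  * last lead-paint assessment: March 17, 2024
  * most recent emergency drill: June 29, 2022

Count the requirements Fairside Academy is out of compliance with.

12

1. playground equipment inspection 135 days ago vs limit 90 → not met
2. staff certified in pediatric first aid 0 < 4 → not met
3. water-quality test 67 days ago vs limit 60 → not met
4. fire-safety inspection 50 days ago vs limit 45 → not met
5. condition 'serves infants under 12 months' holds; general liability coverage $1,875,000 < $1,950,000 → not met
6. staff certified in CPR 3 < 4 → not met
7. lead-paint assessment 63 days ago vs limit 60 → not met
8. emergency drill 690 days ago vs limit 540 → not met
9. abuse-and-molestation coverage $300,000 < $600,000 → not met
10. staff background re-check 95 days ago vs limit 90 → not met
11. parent notification policy absent → not met
12. daily sign-in log absent → not met
Not met: 12 of 12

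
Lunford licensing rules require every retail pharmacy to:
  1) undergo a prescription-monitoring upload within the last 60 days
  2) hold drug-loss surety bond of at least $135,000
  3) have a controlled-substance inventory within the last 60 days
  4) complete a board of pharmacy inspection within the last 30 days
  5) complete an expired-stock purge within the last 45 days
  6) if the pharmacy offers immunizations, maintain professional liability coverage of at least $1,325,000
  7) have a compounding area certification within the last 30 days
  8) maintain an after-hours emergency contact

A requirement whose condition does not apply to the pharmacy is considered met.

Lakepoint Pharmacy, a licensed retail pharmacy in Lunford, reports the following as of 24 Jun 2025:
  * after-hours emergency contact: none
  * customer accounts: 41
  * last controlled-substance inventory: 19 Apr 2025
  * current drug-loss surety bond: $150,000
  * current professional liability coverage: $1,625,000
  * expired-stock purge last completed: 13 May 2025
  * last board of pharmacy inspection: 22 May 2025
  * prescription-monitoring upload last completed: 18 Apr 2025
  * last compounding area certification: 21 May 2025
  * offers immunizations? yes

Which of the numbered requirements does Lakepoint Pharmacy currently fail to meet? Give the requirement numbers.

1, 3, 4, 7, 8

1. prescription-monitoring upload 67 days ago vs limit 60 → not met
2. drug-loss surety bond $150,000 ≥ $135,000 → met
3. controlled-substance inventory 66 days ago vs limit 60 → not met
4. board of pharmacy inspection 33 days ago vs limit 30 → not met
5. expired-stock purge 42 days ago vs limit 45 → met
6. condition 'offers immunizations' holds; professional liability coverage $1,625,000 ≥ $1,325,000 → met
7. compounding area certification 34 days ago vs limit 30 → not met
8. after-hours emergency contact absent → not met
Not met: 1, 3, 4, 7, 8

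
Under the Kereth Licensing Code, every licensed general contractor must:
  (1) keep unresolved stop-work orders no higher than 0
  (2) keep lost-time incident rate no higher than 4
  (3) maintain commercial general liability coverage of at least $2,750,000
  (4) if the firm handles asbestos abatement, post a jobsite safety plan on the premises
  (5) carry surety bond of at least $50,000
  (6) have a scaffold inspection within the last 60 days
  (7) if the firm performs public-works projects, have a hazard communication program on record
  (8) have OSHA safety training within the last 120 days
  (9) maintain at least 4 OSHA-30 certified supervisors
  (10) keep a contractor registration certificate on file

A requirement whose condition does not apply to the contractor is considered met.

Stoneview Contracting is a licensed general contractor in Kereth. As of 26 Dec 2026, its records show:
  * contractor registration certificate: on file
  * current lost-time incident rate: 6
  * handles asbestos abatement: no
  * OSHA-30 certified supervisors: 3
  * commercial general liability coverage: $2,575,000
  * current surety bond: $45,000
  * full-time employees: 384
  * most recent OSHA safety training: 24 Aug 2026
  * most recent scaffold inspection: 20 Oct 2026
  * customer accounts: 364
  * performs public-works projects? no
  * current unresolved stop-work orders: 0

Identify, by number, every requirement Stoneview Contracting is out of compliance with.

1. unresolved stop-work orders 0 ≤ 0 → met
2. lost-time incident rate 6 > 4 → not met
3. commercial general liability coverage $2,575,000 < $2,750,000 → not met
4. condition 'handles asbestos abatement' does not hold → requirement n/a → met
5. surety bond $45,000 < $50,000 → not met
6. scaffold inspection 67 days ago vs limit 60 → not met
7. condition 'performs public-works projects' does not hold → requirement n/a → met
8. OSHA safety training 124 days ago vs limit 120 → not met
9. OSHA-30 certified supervisors 3 < 4 → not met
10. contractor registration certificate present → met
Not met: 2, 3, 5, 6, 8, 9

2, 3, 5, 6, 8, 9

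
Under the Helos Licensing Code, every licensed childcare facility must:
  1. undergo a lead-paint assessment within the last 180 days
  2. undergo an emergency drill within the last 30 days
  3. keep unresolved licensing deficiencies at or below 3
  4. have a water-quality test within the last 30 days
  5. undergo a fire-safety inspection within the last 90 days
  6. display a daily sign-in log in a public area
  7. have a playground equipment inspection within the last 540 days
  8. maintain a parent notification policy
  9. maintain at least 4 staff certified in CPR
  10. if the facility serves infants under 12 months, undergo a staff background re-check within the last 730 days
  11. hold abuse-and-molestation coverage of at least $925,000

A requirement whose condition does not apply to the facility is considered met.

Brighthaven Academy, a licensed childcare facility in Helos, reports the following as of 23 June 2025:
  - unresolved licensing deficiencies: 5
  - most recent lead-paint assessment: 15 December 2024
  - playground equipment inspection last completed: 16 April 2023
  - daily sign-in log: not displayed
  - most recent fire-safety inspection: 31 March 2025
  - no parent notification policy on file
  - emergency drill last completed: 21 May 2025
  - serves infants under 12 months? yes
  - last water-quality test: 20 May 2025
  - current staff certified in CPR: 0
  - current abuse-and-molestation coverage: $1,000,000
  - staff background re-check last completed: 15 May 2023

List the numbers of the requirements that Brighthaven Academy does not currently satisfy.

1. lead-paint assessment 190 days ago vs limit 180 → not met
2. emergency drill 33 days ago vs limit 30 → not met
3. unresolved licensing deficiencies 5 > 3 → not met
4. water-quality test 34 days ago vs limit 30 → not met
5. fire-safety inspection 84 days ago vs limit 90 → met
6. daily sign-in log absent → not met
7. playground equipment inspection 799 days ago vs limit 540 → not met
8. parent notification policy absent → not met
9. staff certified in CPR 0 < 4 → not met
10. condition 'serves infants under 12 months' holds; staff background re-check 770 days ago vs limit 730 → not met
11. abuse-and-molestation coverage $1,000,000 ≥ $925,000 → met
Not met: 1, 2, 3, 4, 6, 7, 8, 9, 10

1, 2, 3, 4, 6, 7, 8, 9, 10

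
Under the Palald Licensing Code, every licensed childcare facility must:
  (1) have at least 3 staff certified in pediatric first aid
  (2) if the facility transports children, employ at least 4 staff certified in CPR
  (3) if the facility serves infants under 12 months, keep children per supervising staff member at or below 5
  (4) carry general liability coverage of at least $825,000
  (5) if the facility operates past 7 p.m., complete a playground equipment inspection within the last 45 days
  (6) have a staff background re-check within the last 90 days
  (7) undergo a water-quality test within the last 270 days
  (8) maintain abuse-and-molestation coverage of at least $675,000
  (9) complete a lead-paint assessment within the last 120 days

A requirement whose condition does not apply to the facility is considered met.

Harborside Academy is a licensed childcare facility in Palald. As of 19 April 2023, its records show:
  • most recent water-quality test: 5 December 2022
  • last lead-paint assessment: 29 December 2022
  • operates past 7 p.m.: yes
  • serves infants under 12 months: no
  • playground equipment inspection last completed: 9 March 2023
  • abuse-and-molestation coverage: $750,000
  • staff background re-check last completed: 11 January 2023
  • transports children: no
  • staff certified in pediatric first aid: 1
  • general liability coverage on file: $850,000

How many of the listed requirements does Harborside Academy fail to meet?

2

1. staff certified in pediatric first aid 1 < 3 → not met
2. condition 'transports children' does not hold → requirement n/a → met
3. condition 'serves infants under 12 months' does not hold → requirement n/a → met
4. general liability coverage $850,000 ≥ $825,000 → met
5. condition 'operates past 7 p.m.' holds; playground equipment inspection 41 days ago vs limit 45 → met
6. staff background re-check 98 days ago vs limit 90 → not met
7. water-quality test 135 days ago vs limit 270 → met
8. abuse-and-molestation coverage $750,000 ≥ $675,000 → met
9. lead-paint assessment 111 days ago vs limit 120 → met
Not met: 2 of 9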